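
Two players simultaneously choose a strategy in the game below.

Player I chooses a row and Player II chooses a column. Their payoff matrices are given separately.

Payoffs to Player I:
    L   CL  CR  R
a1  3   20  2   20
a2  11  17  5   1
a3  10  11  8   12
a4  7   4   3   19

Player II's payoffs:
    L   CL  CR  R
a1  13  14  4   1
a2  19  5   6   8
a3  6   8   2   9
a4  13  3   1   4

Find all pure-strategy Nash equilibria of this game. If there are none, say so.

For each player, find the best response to each opponent profile; mutual best responses are the pure NE.
Player I against L: payoffs 3, 11, 10, 7 → best response a2.
Player I against CL: payoffs 20, 17, 11, 4 → best response a1.
Player I against CR: payoffs 2, 5, 8, 3 → best response a3.
Player I against R: payoffs 20, 1, 12, 19 → best response a1.
Player II against a1: payoffs 13, 14, 4, 1 → best response CL.
Player II against a2: payoffs 19, 5, 6, 8 → best response L.
Player II against a3: payoffs 6, 8, 2, 9 → best response R.
Player II against a4: payoffs 13, 3, 1, 4 → best response L.
Mutual best responses: (a1, CL); (a2, L).

Pure-strategy Nash equilibria: (a1, CL) and (a2, L)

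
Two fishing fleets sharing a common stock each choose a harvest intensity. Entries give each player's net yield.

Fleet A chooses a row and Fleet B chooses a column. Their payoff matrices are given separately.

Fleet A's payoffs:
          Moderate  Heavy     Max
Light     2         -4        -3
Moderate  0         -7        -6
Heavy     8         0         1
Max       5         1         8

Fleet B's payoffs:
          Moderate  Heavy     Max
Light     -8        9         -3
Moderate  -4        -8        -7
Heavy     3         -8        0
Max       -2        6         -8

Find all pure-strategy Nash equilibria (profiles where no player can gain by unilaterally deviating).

(Heavy, Moderate) and (Max, Heavy)

(Light, Moderate): Fleet A can switch to Heavy (2 → 8). Not NE.
(Light, Heavy): Fleet A can switch to Heavy (-4 → 0). Not NE.
(Light, Max): Fleet A can switch to Heavy (-3 → 1). Not NE.
(Moderate, Moderate): Fleet A can switch to Light (0 → 2). Not NE.
(Moderate, Heavy): Fleet A can switch to Light (-7 → -4). Not NE.
(Moderate, Max): Fleet A can switch to Light (-6 → -3). Not NE.
(Heavy, Moderate): Fleet A gets 8, best alternative 5; Fleet B gets 3, best alternative 0. No profitable deviation — NE.
(Heavy, Heavy): Fleet A can switch to Max (0 → 1). Not NE.
(Heavy, Max): Fleet A can switch to Max (1 → 8). Not NE.
(Max, Heavy): Fleet A gets 1, best alternative 0; Fleet B gets 6, best alternative -2. No profitable deviation — NE.
(The remaining 2 profiles each have a profitable deviation by the same check.)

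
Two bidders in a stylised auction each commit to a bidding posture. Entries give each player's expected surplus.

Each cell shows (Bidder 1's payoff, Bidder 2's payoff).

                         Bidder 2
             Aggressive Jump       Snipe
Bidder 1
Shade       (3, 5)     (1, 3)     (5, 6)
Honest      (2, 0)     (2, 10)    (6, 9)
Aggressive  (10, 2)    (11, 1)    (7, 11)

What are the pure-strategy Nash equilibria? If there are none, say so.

The unique pure-strategy Nash equilibrium is (Aggressive, Snipe).

Bidder 1 against Aggressive: payoffs 3, 2, 10 → best response Aggressive.
Bidder 1 against Jump: payoffs 1, 2, 11 → best response Aggressive.
Bidder 1 against Snipe: payoffs 5, 6, 7 → best response Aggressive.
Bidder 2 against Shade: payoffs 5, 3, 6 → best response Snipe.
Bidder 2 against Honest: payoffs 0, 10, 9 → best response Jump.
Bidder 2 against Aggressive: payoffs 2, 1, 11 → best response Snipe.
Mutual best responses: (Aggressive, Snipe).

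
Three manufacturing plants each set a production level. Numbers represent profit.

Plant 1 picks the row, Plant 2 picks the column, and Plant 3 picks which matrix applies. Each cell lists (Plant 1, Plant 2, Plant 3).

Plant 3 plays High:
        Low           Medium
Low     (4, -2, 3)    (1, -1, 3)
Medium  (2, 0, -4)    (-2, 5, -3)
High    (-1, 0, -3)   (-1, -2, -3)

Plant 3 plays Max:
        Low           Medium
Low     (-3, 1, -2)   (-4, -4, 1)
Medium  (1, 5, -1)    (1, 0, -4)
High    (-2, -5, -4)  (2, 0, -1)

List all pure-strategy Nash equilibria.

The pure Nash equilibria are (Low, Medium, High); (Medium, Low, Max); (High, Medium, Max).

Mark each player's best response to every combination of opponents' strategies; a profile where every player is best-responding is a pure Nash equilibrium.
Plant 1 against (Low, High): payoffs 4, 2, -1 → best response Low.
Plant 1 against (Low, Max): payoffs -3, 1, -2 → best response Medium.
Plant 1 against (Medium, High): payoffs 1, -2, -1 → best response Low.
Plant 1 against (Medium, Max): payoffs -4, 1, 2 → best response High.
Plant 2 against (Low, High): payoffs -2, -1 → best response Medium.
Plant 2 against (Low, Max): payoffs 1, -4 → best response Low.
Plant 2 against (Medium, High): payoffs 0, 5 → best response Medium.
Plant 2 against (Medium, Max): payoffs 5, 0 → best response Low.
Plant 2 against (High, High): payoffs 0, -2 → best response Low.
Plant 2 against (High, Max): payoffs -5, 0 → best response Medium.
Plant 3 against (Low, Low): payoffs 3, -2 → best response High.
Plant 3 against (Low, Medium): payoffs 3, 1 → best response High.
Plant 3 against (Medium, Low): payoffs -4, -1 → best response Max.
Plant 3 against (Medium, Medium): payoffs -3, -4 → best response High.
Plant 3 against (High, Low): payoffs -3, -4 → best response High.
Plant 3 against (High, Medium): payoffs -3, -1 → best response Max.
Mutual best responses: (Low, Medium, High); (Medium, Low, Max); (High, Medium, Max).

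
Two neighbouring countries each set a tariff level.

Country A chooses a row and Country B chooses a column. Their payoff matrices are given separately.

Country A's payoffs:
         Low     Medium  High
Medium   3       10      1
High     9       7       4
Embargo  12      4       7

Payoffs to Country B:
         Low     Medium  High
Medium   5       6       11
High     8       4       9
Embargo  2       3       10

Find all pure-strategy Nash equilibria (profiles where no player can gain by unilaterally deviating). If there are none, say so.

Pure NE: (Embargo, High)

Country A against Low: payoffs 3, 9, 12 → best response Embargo.
Country A against Medium: payoffs 10, 7, 4 → best response Medium.
Country A against High: payoffs 1, 4, 7 → best response Embargo.
Country B against Medium: payoffs 5, 6, 11 → best response High.
Country B against High: payoffs 8, 4, 9 → best response High.
Country B against Embargo: payoffs 2, 3, 10 → best response High.
Mutual best responses: (Embargo, High).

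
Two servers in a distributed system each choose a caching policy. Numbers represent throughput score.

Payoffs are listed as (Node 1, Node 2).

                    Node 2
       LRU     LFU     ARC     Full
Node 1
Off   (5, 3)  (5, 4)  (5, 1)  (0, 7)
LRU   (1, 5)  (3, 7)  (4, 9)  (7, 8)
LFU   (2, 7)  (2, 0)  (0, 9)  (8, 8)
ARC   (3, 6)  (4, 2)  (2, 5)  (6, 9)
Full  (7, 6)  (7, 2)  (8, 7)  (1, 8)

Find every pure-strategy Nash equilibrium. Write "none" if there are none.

For each strategy profile, look for a profitable unilateral deviation.
(Off, LRU): Node 1 can switch to Full (5 → 7). Not NE.
(Off, LFU): Node 1 can switch to Full (5 → 7). Not NE.
(Off, ARC): Node 1 can switch to Full (5 → 8). Not NE.
(Off, Full): Node 1 can switch to LRU (0 → 7). Not NE.
(LRU, LRU): Node 1 can switch to Off (1 → 5). Not NE.
(LRU, LFU): Node 1 can switch to Off (3 → 5). Not NE.
(LRU, ARC): Node 1 can switch to Off (4 → 5). Not NE.
(LRU, Full): Node 1 can switch to LFU (7 → 8). Not NE.
(LFU, LRU): Node 1 can switch to Off (2 → 5). Not NE.
(LFU, LFU): Node 1 can switch to Off (2 → 5). Not NE.
(LFU, ARC): Node 1 can switch to Off (0 → 5). Not NE.
(LFU, Full): Node 2 can switch to ARC (8 → 9). Not NE.
(The remaining 8 profiles each have a profitable deviation by the same check.)

No pure-strategy Nash equilibrium.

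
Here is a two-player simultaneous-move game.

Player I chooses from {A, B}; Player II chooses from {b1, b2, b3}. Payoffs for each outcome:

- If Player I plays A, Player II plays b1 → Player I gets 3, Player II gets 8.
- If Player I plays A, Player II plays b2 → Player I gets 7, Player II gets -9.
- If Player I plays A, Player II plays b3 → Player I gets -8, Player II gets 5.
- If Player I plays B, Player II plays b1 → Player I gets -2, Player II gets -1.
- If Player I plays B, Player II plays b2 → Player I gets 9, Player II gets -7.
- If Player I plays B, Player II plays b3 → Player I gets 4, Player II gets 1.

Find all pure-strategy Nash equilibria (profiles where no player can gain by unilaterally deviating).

The pure Nash equilibria are (A, b1), (B, b3).

(A, b1): Player I gets 3, best alternative -2; Player II gets 8, best alternative 5. No profitable deviation — NE.
(A, b2): Player I can switch to B (7 → 9). Not NE.
(A, b3): Player I can switch to B (-8 → 4). Not NE.
(B, b1): Player I can switch to A (-2 → 3). Not NE.
(B, b2): Player II can switch to b1 (-7 → -1). Not NE.
(B, b3): Player I gets 4, best alternative -8; Player II gets 1, best alternative -1. No profitable deviation — NE.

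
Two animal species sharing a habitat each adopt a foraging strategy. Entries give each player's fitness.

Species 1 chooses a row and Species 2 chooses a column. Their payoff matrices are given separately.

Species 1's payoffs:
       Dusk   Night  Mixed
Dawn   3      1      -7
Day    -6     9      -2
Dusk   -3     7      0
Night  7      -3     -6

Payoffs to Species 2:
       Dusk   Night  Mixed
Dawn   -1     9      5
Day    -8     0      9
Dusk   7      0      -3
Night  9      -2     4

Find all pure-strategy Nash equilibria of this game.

(Night, Dusk)

Species 1 against Dusk: payoffs 3, -6, -3, 7 → best response Night.
Species 1 against Night: payoffs 1, 9, 7, -3 → best response Day.
Species 1 against Mixed: payoffs -7, -2, 0, -6 → best response Dusk.
Species 2 against Dawn: payoffs -1, 9, 5 → best response Night.
Species 2 against Day: payoffs -8, 0, 9 → best response Mixed.
Species 2 against Dusk: payoffs 7, 0, -3 → best response Dusk.
Species 2 against Night: payoffs 9, -2, 4 → best response Dusk.
Mutual best responses: (Night, Dusk).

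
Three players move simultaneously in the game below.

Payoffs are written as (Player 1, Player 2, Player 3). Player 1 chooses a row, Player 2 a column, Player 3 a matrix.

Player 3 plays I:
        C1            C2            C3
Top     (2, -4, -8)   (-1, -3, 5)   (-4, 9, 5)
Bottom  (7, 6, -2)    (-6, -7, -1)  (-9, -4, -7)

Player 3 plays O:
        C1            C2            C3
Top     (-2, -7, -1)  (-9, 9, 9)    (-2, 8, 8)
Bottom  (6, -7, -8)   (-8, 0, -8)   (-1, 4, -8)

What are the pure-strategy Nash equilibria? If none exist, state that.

Mark each player's best response to every combination of opponents' strategies; a profile where every player is best-responding is a pure Nash equilibrium.
Player 1 against (C1, I): payoffs 2, 7 → best response Bottom.
Player 1 against (C1, O): payoffs -2, 6 → best response Bottom.
Player 1 against (C2, I): payoffs -1, -6 → best response Top.
Player 1 against (C2, O): payoffs -9, -8 → best response Bottom.
Player 1 against (C3, I): payoffs -4, -9 → best response Top.
Player 1 against (C3, O): payoffs -2, -1 → best response Bottom.
Player 2 against (Top, I): payoffs -4, -3, 9 → best response C3.
Player 2 against (Top, O): payoffs -7, 9, 8 → best response C2.
Player 2 against (Bottom, I): payoffs 6, -7, -4 → best response C1.
Player 2 against (Bottom, O): payoffs -7, 0, 4 → best response C3.
Player 3 against (Top, C1): payoffs -8, -1 → best response O.
Player 3 against (Top, C2): payoffs 5, 9 → best response O.
Player 3 against (Top, C3): payoffs 5, 8 → best response O.
Player 3 against (Bottom, C1): payoffs -2, -8 → best response I.
Player 3 against (Bottom, C2): payoffs -1, -8 → best response I.
Player 3 against (Bottom, C3): payoffs -7, -8 → best response I.
Mutual best responses: (Bottom, C1, I).

The unique pure-strategy Nash equilibrium is (Bottom, C1, I).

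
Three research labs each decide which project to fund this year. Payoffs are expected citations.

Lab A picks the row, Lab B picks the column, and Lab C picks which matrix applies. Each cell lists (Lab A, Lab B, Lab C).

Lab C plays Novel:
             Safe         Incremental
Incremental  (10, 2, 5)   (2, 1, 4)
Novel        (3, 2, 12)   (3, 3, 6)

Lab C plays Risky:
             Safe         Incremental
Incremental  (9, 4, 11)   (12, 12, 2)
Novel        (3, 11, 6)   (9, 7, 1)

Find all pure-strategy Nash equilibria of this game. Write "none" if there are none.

(Incremental, Safe, Novel): Lab C can switch to Risky (5 → 11). Not NE.
(Incremental, Safe, Risky): Lab B can switch to Incremental (4 → 12). Not NE.
(Incremental, Incremental, Novel): Lab A can switch to Novel (2 → 3). Not NE.
(Incremental, Incremental, Risky): Lab C can switch to Novel (2 → 4). Not NE.
(Novel, Safe, Novel): Lab A can switch to Incremental (3 → 10). Not NE.
(Novel, Safe, Risky): Lab A can switch to Incremental (3 → 9). Not NE.
(Novel, Incremental, Novel): Lab A gets 3, best alternative 2; Lab B gets 3, best alternative 2; Lab C gets 6, best alternative 1. No profitable deviation — NE.
(Novel, Incremental, Risky): Lab A can switch to Incremental (9 → 12). Not NE.

(Novel, Incremental, Novel)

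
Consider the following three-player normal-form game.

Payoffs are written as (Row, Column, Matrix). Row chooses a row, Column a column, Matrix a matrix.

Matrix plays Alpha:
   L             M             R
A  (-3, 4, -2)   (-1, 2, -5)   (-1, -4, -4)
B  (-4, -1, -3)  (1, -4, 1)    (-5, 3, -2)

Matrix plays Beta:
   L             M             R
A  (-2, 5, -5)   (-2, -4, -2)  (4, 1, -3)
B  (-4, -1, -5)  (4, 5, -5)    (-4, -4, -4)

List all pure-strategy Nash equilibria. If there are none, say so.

Pure NE: (A, L, Alpha)

(A, L, Alpha): Row gets -3, best alternative -4; Column gets 4, best alternative 2; Matrix gets -2, best alternative -5. No profitable deviation — NE.
(A, L, Beta): Matrix can switch to Alpha (-5 → -2). Not NE.
(A, M, Alpha): Row can switch to B (-1 → 1). Not NE.
(A, M, Beta): Row can switch to B (-2 → 4). Not NE.
(A, R, Alpha): Column can switch to L (-4 → 4). Not NE.
(A, R, Beta): Column can switch to L (1 → 5). Not NE.
(B, L, Alpha): Row can switch to A (-4 → -3). Not NE.
(B, L, Beta): Row can switch to A (-4 → -2). Not NE.
(B, M, Alpha): Column can switch to L (-4 → -1). Not NE.
(The remaining 3 profiles each have a profitable deviation by the same check.)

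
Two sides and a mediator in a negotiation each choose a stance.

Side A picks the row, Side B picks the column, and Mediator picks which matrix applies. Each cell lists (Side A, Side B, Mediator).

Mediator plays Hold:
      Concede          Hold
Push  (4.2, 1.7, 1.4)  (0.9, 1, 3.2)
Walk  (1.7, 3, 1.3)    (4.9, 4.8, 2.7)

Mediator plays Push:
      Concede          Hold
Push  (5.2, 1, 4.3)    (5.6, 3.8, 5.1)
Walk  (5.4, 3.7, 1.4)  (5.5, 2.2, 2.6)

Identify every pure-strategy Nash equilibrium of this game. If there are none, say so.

For each strategy profile, look for a profitable unilateral deviation.
(Push, Concede, Hold): Mediator can switch to Push (1.4 → 4.3). Not NE.
(Push, Concede, Push): Side A can switch to Walk (5.2 → 5.4). Not NE.
(Push, Hold, Hold): Side A can switch to Walk (0.9 → 4.9). Not NE.
(Push, Hold, Push): Side A gets 5.6, best alternative 5.5; Side B gets 3.8, best alternative 1; Mediator gets 5.1, best alternative 3.2. No profitable deviation — NE.
(Walk, Concede, Hold): Side A can switch to Push (1.7 → 4.2). Not NE.
(Walk, Concede, Push): Side A gets 5.4, best alternative 5.2; Side B gets 3.7, best alternative 2.2; Mediator gets 1.4, best alternative 1.3. No profitable deviation — NE.
(Walk, Hold, Hold): Side A gets 4.9, best alternative 0.9; Side B gets 4.8, best alternative 3; Mediator gets 2.7, best alternative 2.6. No profitable deviation — NE.
(Walk, Hold, Push): Side A can switch to Push (5.5 → 5.6). Not NE.

Pure-strategy Nash equilibria: (Push, Hold, Push) and (Walk, Concede, Push) and (Walk, Hold, Hold)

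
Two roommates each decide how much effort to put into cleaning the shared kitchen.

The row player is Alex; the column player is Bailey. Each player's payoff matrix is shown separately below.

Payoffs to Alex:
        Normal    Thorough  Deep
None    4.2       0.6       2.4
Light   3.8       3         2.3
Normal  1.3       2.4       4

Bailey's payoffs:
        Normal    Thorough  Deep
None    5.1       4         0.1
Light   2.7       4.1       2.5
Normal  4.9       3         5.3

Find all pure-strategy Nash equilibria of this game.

Pure-strategy Nash equilibria: (None, Normal) and (Light, Thorough) and (Normal, Deep)

(None, Normal): Alex gets 4.2, best alternative 3.8; Bailey gets 5.1, best alternative 4. No profitable deviation — NE.
(None, Thorough): Alex can switch to Light (0.6 → 3). Not NE.
(None, Deep): Alex can switch to Normal (2.4 → 4). Not NE.
(Light, Normal): Alex can switch to None (3.8 → 4.2). Not NE.
(Light, Thorough): Alex gets 3, best alternative 2.4; Bailey gets 4.1, best alternative 2.7. No profitable deviation — NE.
(Light, Deep): Alex can switch to None (2.3 → 2.4). Not NE.
(Normal, Normal): Alex can switch to None (1.3 → 4.2). Not NE.
(Normal, Thorough): Alex can switch to Light (2.4 → 3). Not NE.
(Normal, Deep): Alex gets 4, best alternative 2.4; Bailey gets 5.3, best alternative 4.9. No profitable deviation — NE.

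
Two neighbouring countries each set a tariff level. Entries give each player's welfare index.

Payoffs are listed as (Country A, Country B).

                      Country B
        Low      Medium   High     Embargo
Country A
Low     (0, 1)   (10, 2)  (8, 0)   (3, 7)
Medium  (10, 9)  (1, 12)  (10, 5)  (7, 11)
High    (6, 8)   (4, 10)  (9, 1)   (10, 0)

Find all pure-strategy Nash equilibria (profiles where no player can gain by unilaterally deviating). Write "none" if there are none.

none

Mark each player's best response to every combination of opponents' strategies; a profile where every player is best-responding is a pure Nash equilibrium.
Country A against Low: payoffs 0, 10, 6 → best response Medium.
Country A against Medium: payoffs 10, 1, 4 → best response Low.
Country A against High: payoffs 8, 10, 9 → best response Medium.
Country A against Embargo: payoffs 3, 7, 10 → best response High.
Country B against Low: payoffs 1, 2, 0, 7 → best response Embargo.
Country B against Medium: payoffs 9, 12, 5, 11 → best response Medium.
Country B against High: payoffs 8, 10, 1, 0 → best response Medium.
No profile is a mutual best response for all players.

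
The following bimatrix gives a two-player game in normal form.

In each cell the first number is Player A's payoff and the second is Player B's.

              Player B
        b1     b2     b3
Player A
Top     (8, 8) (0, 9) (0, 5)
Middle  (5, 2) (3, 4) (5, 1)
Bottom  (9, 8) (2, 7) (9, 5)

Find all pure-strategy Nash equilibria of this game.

(Top, b1): Player A can switch to Bottom (8 → 9). Not NE.
(Top, b2): Player A can switch to Middle (0 → 3). Not NE.
(Top, b3): Player A can switch to Middle (0 → 5). Not NE.
(Middle, b1): Player A can switch to Top (5 → 8). Not NE.
(Middle, b2): Player A gets 3, best alternative 2; Player B gets 4, best alternative 2. No profitable deviation — NE.
(Middle, b3): Player A can switch to Bottom (5 → 9). Not NE.
(Bottom, b1): Player A gets 9, best alternative 8; Player B gets 8, best alternative 7. No profitable deviation — NE.
(Bottom, b2): Player A can switch to Middle (2 → 3). Not NE.
(Bottom, b3): Player B can switch to b1 (5 → 8). Not NE.

(Middle, b2); (Bottom, b1)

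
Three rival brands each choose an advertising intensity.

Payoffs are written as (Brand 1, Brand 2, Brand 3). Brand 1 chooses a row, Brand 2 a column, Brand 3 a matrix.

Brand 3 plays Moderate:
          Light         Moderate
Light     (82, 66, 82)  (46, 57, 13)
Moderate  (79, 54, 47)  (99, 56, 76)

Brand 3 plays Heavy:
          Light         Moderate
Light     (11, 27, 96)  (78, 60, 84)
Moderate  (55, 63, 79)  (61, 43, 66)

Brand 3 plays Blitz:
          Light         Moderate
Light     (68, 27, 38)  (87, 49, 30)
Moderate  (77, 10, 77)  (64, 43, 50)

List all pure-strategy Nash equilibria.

The pure Nash equilibria are (Light, Moderate, Heavy); (Moderate, Light, Heavy); (Moderate, Moderate, Moderate).

Mark each player's best response to every combination of opponents' strategies; a profile where every player is best-responding is a pure Nash equilibrium.
Brand 1 against (Light, Moderate): payoffs 82, 79 → best response Light.
Brand 1 against (Light, Heavy): payoffs 11, 55 → best response Moderate.
Brand 1 against (Light, Blitz): payoffs 68, 77 → best response Moderate.
Brand 1 against (Moderate, Moderate): payoffs 46, 99 → best response Moderate.
Brand 1 against (Moderate, Heavy): payoffs 78, 61 → best response Light.
Brand 1 against (Moderate, Blitz): payoffs 87, 64 → best response Light.
Brand 2 against (Light, Moderate): payoffs 66, 57 → best response Light.
Brand 2 against (Light, Heavy): payoffs 27, 60 → best response Moderate.
Brand 2 against (Light, Blitz): payoffs 27, 49 → best response Moderate.
Brand 2 against (Moderate, Moderate): payoffs 54, 56 → best response Moderate.
Brand 2 against (Moderate, Heavy): payoffs 63, 43 → best response Light.
Brand 2 against (Moderate, Blitz): payoffs 10, 43 → best response Moderate.
Brand 3 against (Light, Light): payoffs 82, 96, 38 → best response Heavy.
Brand 3 against (Light, Moderate): payoffs 13, 84, 30 → best response Heavy.
Brand 3 against (Moderate, Light): payoffs 47, 79, 77 → best response Heavy.
Brand 3 against (Moderate, Moderate): payoffs 76, 66, 50 → best response Moderate.
Mutual best responses: (Light, Moderate, Heavy); (Moderate, Light, Heavy); (Moderate, Moderate, Moderate).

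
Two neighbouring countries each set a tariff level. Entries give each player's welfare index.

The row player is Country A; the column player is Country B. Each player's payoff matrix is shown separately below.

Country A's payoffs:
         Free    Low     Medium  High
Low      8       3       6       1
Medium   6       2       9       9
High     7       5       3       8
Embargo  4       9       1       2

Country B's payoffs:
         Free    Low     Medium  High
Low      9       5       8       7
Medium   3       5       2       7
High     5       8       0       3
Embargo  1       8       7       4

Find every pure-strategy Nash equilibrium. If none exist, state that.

(Low, Free) and (Medium, High) and (Embargo, Low)

Check each profile: it is a Nash equilibrium iff no player can strictly gain by switching unilaterally.
(Low, Free): Country A gets 8, best alternative 7; Country B gets 9, best alternative 8. No profitable deviation — NE.
(Low, Low): Country A can switch to High (3 → 5). Not NE.
(Low, Medium): Country A can switch to Medium (6 → 9). Not NE.
(Low, High): Country A can switch to Medium (1 → 9). Not NE.
(Medium, Free): Country A can switch to Low (6 → 8). Not NE.
(Medium, Low): Country A can switch to Low (2 → 3). Not NE.
(Medium, Medium): Country B can switch to Free (2 → 3). Not NE.
(Medium, High): Country A gets 9, best alternative 8; Country B gets 7, best alternative 5. No profitable deviation — NE.
(High, Free): Country A can switch to Low (7 → 8). Not NE.
(High, Low): Country A can switch to Embargo (5 → 9). Not NE.
(High, Medium): Country A can switch to Low (3 → 6). Not NE.
(High, High): Country A can switch to Medium (8 → 9). Not NE.
(Embargo, Low): Country A gets 9, best alternative 5; Country B gets 8, best alternative 7. No profitable deviation — NE.
(The remaining 3 profiles each have a profitable deviation by the same check.)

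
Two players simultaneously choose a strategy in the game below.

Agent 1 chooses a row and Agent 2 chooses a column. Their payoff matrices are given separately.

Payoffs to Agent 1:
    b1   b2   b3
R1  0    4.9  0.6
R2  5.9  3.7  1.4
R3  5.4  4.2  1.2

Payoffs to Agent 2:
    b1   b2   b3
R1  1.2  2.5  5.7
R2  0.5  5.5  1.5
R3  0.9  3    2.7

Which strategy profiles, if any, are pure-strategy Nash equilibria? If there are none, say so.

Mark each player's best response to every combination of opponents' strategies; a profile where every player is best-responding is a pure Nash equilibrium.
Agent 1 against b1: payoffs 0, 5.9, 5.4 → best response R2.
Agent 1 against b2: payoffs 4.9, 3.7, 4.2 → best response R1.
Agent 1 against b3: payoffs 0.6, 1.4, 1.2 → best response R2.
Agent 2 against R1: payoffs 1.2, 2.5, 5.7 → best response b3.
Agent 2 against R2: payoffs 0.5, 5.5, 1.5 → best response b2.
Agent 2 against R3: payoffs 0.9, 3, 2.7 → best response b2.
No profile is a mutual best response for all players.

There is no pure-strategy Nash equilibrium.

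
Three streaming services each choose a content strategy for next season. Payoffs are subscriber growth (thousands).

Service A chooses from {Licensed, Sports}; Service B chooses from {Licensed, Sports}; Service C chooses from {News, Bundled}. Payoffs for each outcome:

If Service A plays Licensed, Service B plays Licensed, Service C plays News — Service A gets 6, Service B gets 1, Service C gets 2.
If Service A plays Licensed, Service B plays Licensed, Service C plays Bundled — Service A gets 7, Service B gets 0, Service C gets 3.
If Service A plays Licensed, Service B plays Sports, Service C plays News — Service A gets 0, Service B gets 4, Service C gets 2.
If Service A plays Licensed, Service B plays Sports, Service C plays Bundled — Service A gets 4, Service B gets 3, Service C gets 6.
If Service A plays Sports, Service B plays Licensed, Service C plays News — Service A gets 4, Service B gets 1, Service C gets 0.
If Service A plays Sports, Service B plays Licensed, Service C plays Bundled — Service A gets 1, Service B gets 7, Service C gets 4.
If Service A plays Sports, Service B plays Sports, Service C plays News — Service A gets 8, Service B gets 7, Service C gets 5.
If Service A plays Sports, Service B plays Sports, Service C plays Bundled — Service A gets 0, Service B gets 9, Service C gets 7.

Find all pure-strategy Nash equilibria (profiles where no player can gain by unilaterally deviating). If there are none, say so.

Pure NE: (Licensed, Sports, Bundled)

(Licensed, Licensed, News): Service B can switch to Sports (1 → 4). Not NE.
(Licensed, Licensed, Bundled): Service B can switch to Sports (0 → 3). Not NE.
(Licensed, Sports, News): Service A can switch to Sports (0 → 8). Not NE.
(Licensed, Sports, Bundled): Service A gets 4, best alternative 0; Service B gets 3, best alternative 0; Service C gets 6, best alternative 2. No profitable deviation — NE.
(Sports, Licensed, News): Service A can switch to Licensed (4 → 6). Not NE.
(Sports, Licensed, Bundled): Service A can switch to Licensed (1 → 7). Not NE.
(Sports, Sports, News): Service C can switch to Bundled (5 → 7). Not NE.
(The remaining 1 profile has a profitable deviation by the same check.)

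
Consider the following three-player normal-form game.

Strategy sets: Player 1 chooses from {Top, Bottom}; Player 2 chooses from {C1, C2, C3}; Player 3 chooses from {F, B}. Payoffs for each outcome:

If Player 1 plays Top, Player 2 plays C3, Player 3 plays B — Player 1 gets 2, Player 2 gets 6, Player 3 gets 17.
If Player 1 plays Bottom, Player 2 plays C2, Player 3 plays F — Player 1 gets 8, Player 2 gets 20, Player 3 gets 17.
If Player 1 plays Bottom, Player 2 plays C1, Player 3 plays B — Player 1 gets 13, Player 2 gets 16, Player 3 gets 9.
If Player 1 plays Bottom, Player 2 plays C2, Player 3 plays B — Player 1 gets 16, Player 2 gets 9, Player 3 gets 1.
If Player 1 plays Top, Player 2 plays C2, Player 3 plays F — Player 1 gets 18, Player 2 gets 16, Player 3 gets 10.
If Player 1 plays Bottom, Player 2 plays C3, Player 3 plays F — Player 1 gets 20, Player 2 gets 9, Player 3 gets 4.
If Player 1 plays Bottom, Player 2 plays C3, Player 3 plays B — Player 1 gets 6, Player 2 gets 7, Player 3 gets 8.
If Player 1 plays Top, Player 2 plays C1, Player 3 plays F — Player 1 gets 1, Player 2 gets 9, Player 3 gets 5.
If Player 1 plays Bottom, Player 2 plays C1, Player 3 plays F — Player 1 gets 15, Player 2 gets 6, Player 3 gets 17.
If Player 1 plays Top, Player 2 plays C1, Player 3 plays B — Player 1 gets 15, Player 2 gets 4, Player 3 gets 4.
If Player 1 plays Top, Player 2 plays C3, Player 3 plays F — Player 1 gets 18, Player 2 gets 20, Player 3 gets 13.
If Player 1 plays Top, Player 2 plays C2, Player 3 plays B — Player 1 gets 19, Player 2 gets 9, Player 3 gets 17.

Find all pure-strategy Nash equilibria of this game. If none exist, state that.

The unique pure-strategy Nash equilibrium is (Top, C2, B).

Player 1 against (C1, F): payoffs 1, 15 → best response Bottom.
Player 1 against (C1, B): payoffs 15, 13 → best response Top.
Player 1 against (C2, F): payoffs 18, 8 → best response Top.
Player 1 against (C2, B): payoffs 19, 16 → best response Top.
Player 1 against (C3, F): payoffs 18, 20 → best response Bottom.
Player 1 against (C3, B): payoffs 2, 6 → best response Bottom.
Player 2 against (Top, F): payoffs 9, 16, 20 → best response C3.
Player 2 against (Top, B): payoffs 4, 9, 6 → best response C2.
Player 2 against (Bottom, F): payoffs 6, 20, 9 → best response C2.
Player 2 against (Bottom, B): payoffs 16, 9, 7 → best response C1.
Player 3 against (Top, C1): payoffs 5, 4 → best response F.
Player 3 against (Top, C2): payoffs 10, 17 → best response B.
Player 3 against (Top, C3): payoffs 13, 17 → best response B.
Player 3 against (Bottom, C1): payoffs 17, 9 → best response F.
Player 3 against (Bottom, C2): payoffs 17, 1 → best response F.
Player 3 against (Bottom, C3): payoffs 4, 8 → best response B.
Mutual best responses: (Top, C2, B).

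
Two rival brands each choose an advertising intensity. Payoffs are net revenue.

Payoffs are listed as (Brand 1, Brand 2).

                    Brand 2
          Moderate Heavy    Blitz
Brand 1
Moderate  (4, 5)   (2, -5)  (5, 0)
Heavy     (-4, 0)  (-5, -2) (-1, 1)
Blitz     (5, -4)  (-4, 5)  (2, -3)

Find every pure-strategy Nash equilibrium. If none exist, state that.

Brand 1 against Moderate: payoffs 4, -4, 5 → best response Blitz.
Brand 1 against Heavy: payoffs 2, -5, -4 → best response Moderate.
Brand 1 against Blitz: payoffs 5, -1, 2 → best response Moderate.
Brand 2 against Moderate: payoffs 5, -5, 0 → best response Moderate.
Brand 2 against Heavy: payoffs 0, -2, 1 → best response Blitz.
Brand 2 against Blitz: payoffs -4, 5, -3 → best response Heavy.
No profile is a mutual best response for all players.

No pure-strategy Nash equilibrium.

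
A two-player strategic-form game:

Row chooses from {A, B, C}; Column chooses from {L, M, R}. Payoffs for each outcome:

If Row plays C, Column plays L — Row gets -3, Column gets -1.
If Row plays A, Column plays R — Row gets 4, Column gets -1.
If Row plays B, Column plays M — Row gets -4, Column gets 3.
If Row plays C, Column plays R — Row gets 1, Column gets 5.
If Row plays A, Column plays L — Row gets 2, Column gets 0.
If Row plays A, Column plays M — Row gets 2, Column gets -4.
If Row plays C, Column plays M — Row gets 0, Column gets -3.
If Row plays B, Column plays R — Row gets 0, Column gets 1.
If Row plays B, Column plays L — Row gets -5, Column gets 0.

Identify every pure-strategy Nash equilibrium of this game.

For each player, find the best response to each opponent profile; mutual best responses are the pure NE.
Row against L: payoffs 2, -5, -3 → best response A.
Row against M: payoffs 2, -4, 0 → best response A.
Row against R: payoffs 4, 0, 1 → best response A.
Column against A: payoffs 0, -4, -1 → best response L.
Column against B: payoffs 0, 3, 1 → best response M.
Column against C: payoffs -1, -3, 5 → best response R.
Mutual best responses: (A, L).

(A, L)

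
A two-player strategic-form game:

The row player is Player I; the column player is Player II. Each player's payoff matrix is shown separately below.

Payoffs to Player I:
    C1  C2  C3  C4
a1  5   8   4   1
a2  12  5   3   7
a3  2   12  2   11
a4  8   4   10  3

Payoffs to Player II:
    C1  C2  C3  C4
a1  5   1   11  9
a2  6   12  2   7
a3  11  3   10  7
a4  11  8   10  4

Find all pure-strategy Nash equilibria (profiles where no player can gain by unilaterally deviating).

There is no pure-strategy Nash equilibrium.

Player I against C1: payoffs 5, 12, 2, 8 → best response a2.
Player I against C2: payoffs 8, 5, 12, 4 → best response a3.
Player I against C3: payoffs 4, 3, 2, 10 → best response a4.
Player I against C4: payoffs 1, 7, 11, 3 → best response a3.
Player II against a1: payoffs 5, 1, 11, 9 → best response C3.
Player II against a2: payoffs 6, 12, 2, 7 → best response C2.
Player II against a3: payoffs 11, 3, 10, 7 → best response C1.
Player II against a4: payoffs 11, 8, 10, 4 → best response C1.
No profile is a mutual best response for all players.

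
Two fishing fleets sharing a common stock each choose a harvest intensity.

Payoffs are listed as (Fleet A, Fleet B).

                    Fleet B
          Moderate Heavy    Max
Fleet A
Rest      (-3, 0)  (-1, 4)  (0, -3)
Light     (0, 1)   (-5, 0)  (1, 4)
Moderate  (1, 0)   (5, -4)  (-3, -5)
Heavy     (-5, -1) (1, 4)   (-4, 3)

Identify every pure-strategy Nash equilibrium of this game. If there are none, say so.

For each player, find the best response to each opponent profile; mutual best responses are the pure NE.
Fleet A against Moderate: payoffs -3, 0, 1, -5 → best response Moderate.
Fleet A against Heavy: payoffs -1, -5, 5, 1 → best response Moderate.
Fleet A against Max: payoffs 0, 1, -3, -4 → best response Light.
Fleet B against Rest: payoffs 0, 4, -3 → best response Heavy.
Fleet B against Light: payoffs 1, 0, 4 → best response Max.
Fleet B against Moderate: payoffs 0, -4, -5 → best response Moderate.
Fleet B against Heavy: payoffs -1, 4, 3 → best response Heavy.
Mutual best responses: (Light, Max); (Moderate, Moderate).

The pure Nash equilibria are (Light, Max) and (Moderate, Moderate).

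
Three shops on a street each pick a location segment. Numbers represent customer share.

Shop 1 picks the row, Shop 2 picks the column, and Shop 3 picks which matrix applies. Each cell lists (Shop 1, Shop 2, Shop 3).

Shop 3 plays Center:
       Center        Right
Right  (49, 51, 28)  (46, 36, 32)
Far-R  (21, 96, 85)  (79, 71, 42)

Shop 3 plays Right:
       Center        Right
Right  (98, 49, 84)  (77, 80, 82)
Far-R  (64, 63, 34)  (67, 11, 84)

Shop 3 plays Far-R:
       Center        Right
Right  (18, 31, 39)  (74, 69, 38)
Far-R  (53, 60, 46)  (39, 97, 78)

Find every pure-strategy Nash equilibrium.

Pure NE: (Right, Right, Right)

(Right, Center, Center): Shop 3 can switch to Right (28 → 84). Not NE.
(Right, Center, Right): Shop 2 can switch to Right (49 → 80). Not NE.
(Right, Center, Far-R): Shop 1 can switch to Far-R (18 → 53). Not NE.
(Right, Right, Center): Shop 1 can switch to Far-R (46 → 79). Not NE.
(Right, Right, Right): Shop 1 gets 77, best alternative 67; Shop 2 gets 80, best alternative 49; Shop 3 gets 82, best alternative 38. No profitable deviation — NE.
(Right, Right, Far-R): Shop 3 can switch to Right (38 → 82). Not NE.
(Far-R, Center, Center): Shop 1 can switch to Right (21 → 49). Not NE.
(Far-R, Center, Right): Shop 1 can switch to Right (64 → 98). Not NE.
(Far-R, Center, Far-R): Shop 2 can switch to Right (60 → 97). Not NE.
(Far-R, Right, Center): Shop 2 can switch to Center (71 → 96). Not NE.
(Far-R, Right, Right): Shop 1 can switch to Right (67 → 77). Not NE.
(Far-R, Right, Far-R): Shop 1 can switch to Right (39 → 74). Not NE.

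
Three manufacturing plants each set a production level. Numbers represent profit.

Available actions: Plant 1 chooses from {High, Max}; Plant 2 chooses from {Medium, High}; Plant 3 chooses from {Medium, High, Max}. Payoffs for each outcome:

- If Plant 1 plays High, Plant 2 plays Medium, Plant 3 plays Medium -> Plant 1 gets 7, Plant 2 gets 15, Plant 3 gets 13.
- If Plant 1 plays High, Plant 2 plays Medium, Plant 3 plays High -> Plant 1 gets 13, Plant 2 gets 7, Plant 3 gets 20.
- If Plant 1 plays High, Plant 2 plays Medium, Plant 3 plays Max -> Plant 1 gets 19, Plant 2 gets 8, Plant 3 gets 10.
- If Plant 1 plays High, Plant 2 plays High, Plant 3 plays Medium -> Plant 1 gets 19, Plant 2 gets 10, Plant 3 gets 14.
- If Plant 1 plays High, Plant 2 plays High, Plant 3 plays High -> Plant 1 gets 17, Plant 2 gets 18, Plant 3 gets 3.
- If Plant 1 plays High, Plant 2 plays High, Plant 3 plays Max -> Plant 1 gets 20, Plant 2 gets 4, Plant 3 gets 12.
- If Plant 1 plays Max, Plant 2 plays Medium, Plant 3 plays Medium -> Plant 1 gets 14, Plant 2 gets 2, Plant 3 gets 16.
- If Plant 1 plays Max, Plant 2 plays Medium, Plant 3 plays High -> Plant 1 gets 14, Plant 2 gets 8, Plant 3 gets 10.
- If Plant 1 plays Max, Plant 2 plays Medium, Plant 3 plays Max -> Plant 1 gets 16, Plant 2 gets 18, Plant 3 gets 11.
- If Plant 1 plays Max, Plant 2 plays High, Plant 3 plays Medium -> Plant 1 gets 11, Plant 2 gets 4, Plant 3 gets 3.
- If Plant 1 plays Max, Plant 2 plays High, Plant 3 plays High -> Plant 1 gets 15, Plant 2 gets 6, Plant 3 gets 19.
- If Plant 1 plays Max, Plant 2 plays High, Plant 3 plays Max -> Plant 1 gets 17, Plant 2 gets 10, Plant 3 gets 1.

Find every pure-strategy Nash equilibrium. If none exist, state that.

No pure-strategy Nash equilibrium.

Plant 1 against (Medium, Medium): payoffs 7, 14 → best response Max.
Plant 1 against (Medium, High): payoffs 13, 14 → best response Max.
Plant 1 against (Medium, Max): payoffs 19, 16 → best response High.
Plant 1 against (High, Medium): payoffs 19, 11 → best response High.
Plant 1 against (High, High): payoffs 17, 15 → best response High.
Plant 1 against (High, Max): payoffs 20, 17 → best response High.
Plant 2 against (High, Medium): payoffs 15, 10 → best response Medium.
Plant 2 against (High, High): payoffs 7, 18 → best response High.
Plant 2 against (High, Max): payoffs 8, 4 → best response Medium.
Plant 2 against (Max, Medium): payoffs 2, 4 → best response High.
Plant 2 against (Max, High): payoffs 8, 6 → best response Medium.
Plant 2 against (Max, Max): payoffs 18, 10 → best response Medium.
Plant 3 against (High, Medium): payoffs 13, 20, 10 → best response High.
Plant 3 against (High, High): payoffs 14, 3, 12 → best response Medium.
Plant 3 against (Max, Medium): payoffs 16, 10, 11 → best response Medium.
Plant 3 against (Max, High): payoffs 3, 19, 1 → best response High.
No profile is a mutual best response for all players.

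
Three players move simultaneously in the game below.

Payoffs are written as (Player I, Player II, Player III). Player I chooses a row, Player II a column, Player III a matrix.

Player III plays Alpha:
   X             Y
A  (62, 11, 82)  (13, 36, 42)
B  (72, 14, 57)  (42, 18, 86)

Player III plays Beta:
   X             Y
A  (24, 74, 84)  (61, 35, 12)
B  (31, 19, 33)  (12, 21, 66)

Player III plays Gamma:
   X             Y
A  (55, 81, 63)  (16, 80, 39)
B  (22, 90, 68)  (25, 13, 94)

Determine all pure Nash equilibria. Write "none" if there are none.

There is no pure-strategy Nash equilibrium.

Player I against (X, Alpha): payoffs 62, 72 → best response B.
Player I against (X, Beta): payoffs 24, 31 → best response B.
Player I against (X, Gamma): payoffs 55, 22 → best response A.
Player I against (Y, Alpha): payoffs 13, 42 → best response B.
Player I against (Y, Beta): payoffs 61, 12 → best response A.
Player I against (Y, Gamma): payoffs 16, 25 → best response B.
Player II against (A, Alpha): payoffs 11, 36 → best response Y.
Player II against (A, Beta): payoffs 74, 35 → best response X.
Player II against (A, Gamma): payoffs 81, 80 → best response X.
Player II against (B, Alpha): payoffs 14, 18 → best response Y.
Player II against (B, Beta): payoffs 19, 21 → best response Y.
Player II against (B, Gamma): payoffs 90, 13 → best response X.
Player III against (A, X): payoffs 82, 84, 63 → best response Beta.
Player III against (A, Y): payoffs 42, 12, 39 → best response Alpha.
Player III against (B, X): payoffs 57, 33, 68 → best response Gamma.
Player III against (B, Y): payoffs 86, 66, 94 → best response Gamma.
No profile is a mutual best response for all players.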